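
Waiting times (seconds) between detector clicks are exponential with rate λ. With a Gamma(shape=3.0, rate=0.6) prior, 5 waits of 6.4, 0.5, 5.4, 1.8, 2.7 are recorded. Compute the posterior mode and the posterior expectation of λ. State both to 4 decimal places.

posterior mode = 0.4023, posterior expectation = 0.4598

Σ times = 16.8. Posterior: Gamma(shape = 3.0+5 = 8.0, rate = 0.6+16.8 = 17.4).
Mode = (α−1)/β = 7.0/17.4 = 0.4023.
Mean = α/β = 8.0/17.4 = 0.4598.
The posterior is right-skewed, so the mean exceeds the mode.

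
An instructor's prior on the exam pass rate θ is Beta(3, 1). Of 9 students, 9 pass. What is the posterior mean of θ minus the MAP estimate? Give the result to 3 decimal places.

-0.077

Posterior: Beta(3+9, 1+0) = Beta(12, 1).
Since β = 1 ≤ 1 and α > 1, the Beta density is monotone increasing on [0,1]; the mode is at 1.
Mean = 12/(12+1) = 0.923.
Difference = 0.923 − 1.000 = -0.077.
The mean is pulled below the mode by the posterior's left skew.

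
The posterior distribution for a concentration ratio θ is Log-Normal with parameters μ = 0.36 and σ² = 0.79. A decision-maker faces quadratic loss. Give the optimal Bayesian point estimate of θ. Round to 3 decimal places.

Mode = exp(μ − σ²) = exp(-0.43) = 0.651.
Mean = exp(μ + σ²/2) = exp(0.755) = 2.128.
Quadratic loss ⇒ the optimal estimator is the posterior mean.

2.128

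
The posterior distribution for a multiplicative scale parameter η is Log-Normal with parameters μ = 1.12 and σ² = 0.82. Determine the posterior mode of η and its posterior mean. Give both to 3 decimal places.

MAP = 1.350; posterior mean = 4.618

Mode = exp(μ − σ²) = exp(0.30) = 1.350.
Mean = exp(μ + σ²/2) = exp(1.530) = 4.618.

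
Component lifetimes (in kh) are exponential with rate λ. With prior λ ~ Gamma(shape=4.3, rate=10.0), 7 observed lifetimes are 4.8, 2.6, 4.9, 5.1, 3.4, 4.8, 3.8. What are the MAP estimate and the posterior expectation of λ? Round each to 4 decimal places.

Σ times = 29.4. Posterior: Gamma(shape = 4.3+7 = 11.3, rate = 10.0+29.4 = 39.4).
Mode = (α−1)/β = 10.3/39.4 = 0.2614.
Mean = α/β = 11.3/39.4 = 0.2868.

MAP = 0.2614, posterior mean = 0.2868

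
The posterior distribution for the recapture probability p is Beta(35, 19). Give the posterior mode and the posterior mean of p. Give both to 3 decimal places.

posterior mode = 0.654, posterior mean = 0.648

Mode = (35−1)/(35+19−2) = 34/52 = 0.654.
Mean = 35/(35+19) = 35/54 = 0.648.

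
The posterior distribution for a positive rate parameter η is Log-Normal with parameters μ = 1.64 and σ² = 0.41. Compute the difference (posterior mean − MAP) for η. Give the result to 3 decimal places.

Mode = exp(μ − σ²) = exp(1.23) = 3.421.
Mean = exp(μ + σ²/2) = exp(1.845) = 6.328.
Difference = 6.328 − 3.421 = 2.907.

2.907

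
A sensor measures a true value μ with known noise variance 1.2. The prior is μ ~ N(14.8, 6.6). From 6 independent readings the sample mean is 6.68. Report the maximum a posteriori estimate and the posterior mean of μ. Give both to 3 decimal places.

maximum a posteriori estimate = 6.919, posterior mean = 6.919

Posterior for μ is Normal. Precision-weighted mean: (1/6.6·14.8 + 6/1.2·6.68) / (1/6.6 + 6/1.2) = 6.919.
A Normal posterior is symmetric, so mode = mean.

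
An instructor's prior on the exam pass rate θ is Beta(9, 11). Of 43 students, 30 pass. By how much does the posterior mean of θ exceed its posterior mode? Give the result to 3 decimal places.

Posterior: Beta(9+30, 11+13) = Beta(39, 24).
Mode = (39−1)/(39+24−2) = 38/61 = 0.623.
Mean = 39/(39+24) = 39/63 = 0.619.
Difference = 0.619 − 0.623 = -0.004.
Mode > mean: the posterior has a left tail.

-0.004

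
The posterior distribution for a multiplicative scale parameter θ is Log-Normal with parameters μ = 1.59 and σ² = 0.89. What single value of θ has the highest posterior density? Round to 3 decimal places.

Mode = exp(μ − σ²) = exp(0.70) = 2.014.
Mean = exp(μ + σ²/2) = exp(2.035) = 7.652.
This is the posterior mode — the MAP estimate.

2.014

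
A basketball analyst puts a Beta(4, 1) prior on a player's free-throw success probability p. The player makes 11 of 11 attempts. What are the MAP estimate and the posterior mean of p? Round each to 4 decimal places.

MAP = 1.0000, posterior mean = 0.9375

Posterior: Beta(4+11, 1+0) = Beta(15, 1).
Since β = 1 ≤ 1 and α > 1, the Beta density is monotone increasing on [0,1]; the mode is at 1.
Mean = 15/(15+1) = 0.9375.
Left-skewed posterior ⇒ mean < mode.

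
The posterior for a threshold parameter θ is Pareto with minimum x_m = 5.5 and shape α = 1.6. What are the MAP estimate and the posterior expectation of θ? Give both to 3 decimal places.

The Pareto density is strictly decreasing on [x_m, ∞), so the mode is x_m = 5.500.
Mean = α·x_m/(α−1) = 1.6·5.5/0.6 = 14.667.
Mean > mode: the posterior has a right tail.

MAP = 5.500, posterior mean = 14.667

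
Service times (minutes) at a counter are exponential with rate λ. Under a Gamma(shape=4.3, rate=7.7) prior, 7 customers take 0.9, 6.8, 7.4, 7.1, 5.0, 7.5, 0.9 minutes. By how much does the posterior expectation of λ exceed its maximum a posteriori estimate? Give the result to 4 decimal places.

0.0231

Σ times = 35.6. Posterior: Gamma(shape = 4.3+7 = 11.3, rate = 7.7+35.6 = 43.3).
Mode = (α−1)/β = 10.3/43.3 = 0.2379.
Mean = α/β = 11.3/43.3 = 0.2610.
Difference = 0.2610 − 0.2379 = 0.0231.
Right-skewed posterior ⇒ mode < mean.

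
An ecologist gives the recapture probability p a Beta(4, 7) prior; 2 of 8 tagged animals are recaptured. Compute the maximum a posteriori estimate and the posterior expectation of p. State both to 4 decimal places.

Posterior: Beta(4+2, 7+6) = Beta(6, 13).
Mode = (6−1)/(6+13−2) = 5/17 = 0.2941.
Mean = 6/(6+13) = 6/19 = 0.3158.
Mean > mode: the posterior has a right tail.

MAP: 0.2941. Posterior mean: 0.3158.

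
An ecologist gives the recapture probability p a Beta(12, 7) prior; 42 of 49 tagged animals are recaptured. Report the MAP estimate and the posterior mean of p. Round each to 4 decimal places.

Posterior: Beta(12+42, 7+7) = Beta(54, 14).
Mode = (54−1)/(54+14−2) = 53/66 = 0.8030.
Mean = 54/(54+14) = 54/68 = 0.7941.

p_MAP = 0.8030, E[p|data] = 0.7941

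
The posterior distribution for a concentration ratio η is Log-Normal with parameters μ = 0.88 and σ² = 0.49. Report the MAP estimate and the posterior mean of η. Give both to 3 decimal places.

MAP = 1.477, posterior mean = 3.080

Mode = exp(μ − σ²) = exp(0.39) = 1.477.
Mean = exp(μ + σ²/2) = exp(1.125) = 3.080.
Right-skewed posterior ⇒ mode < mean.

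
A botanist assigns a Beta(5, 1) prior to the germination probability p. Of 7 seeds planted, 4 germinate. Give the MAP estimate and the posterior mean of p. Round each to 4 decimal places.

Posterior: Beta(5+4, 1+3) = Beta(9, 4).
Mode = (9−1)/(9+4−2) = 8/11 = 0.7273.
Mean = 9/(9+4) = 9/13 = 0.6923.

MAP: 0.7273. Posterior mean: 0.6923.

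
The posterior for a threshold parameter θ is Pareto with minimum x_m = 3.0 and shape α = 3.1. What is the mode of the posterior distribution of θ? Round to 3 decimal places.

The Pareto density is strictly decreasing on [x_m, ∞), so the mode is x_m = 3.000.
Mean = α·x_m/(α−1) = 3.1·3.0/2.1 = 4.429.
This is the posterior mode — the MAP estimate.

3.000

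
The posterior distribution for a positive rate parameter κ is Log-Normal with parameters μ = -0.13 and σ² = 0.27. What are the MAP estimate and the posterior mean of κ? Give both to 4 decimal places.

MAP: 0.6703. Posterior mean: 1.0050.

Mode = exp(μ − σ²) = exp(-0.40) = 0.6703.
Mean = exp(μ + σ²/2) = exp(0.005) = 1.0050.
Mean > mode: the posterior has a right tail.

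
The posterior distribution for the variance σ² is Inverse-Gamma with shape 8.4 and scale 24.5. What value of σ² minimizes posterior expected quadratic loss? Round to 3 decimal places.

Mode = β/(α+1) = 24.5/9.4 = 2.606.
Mean = β/(α−1) = 24.5/7.4 = 3.311.
Quadratic loss ⇒ the optimal estimator is the posterior mean.

3.311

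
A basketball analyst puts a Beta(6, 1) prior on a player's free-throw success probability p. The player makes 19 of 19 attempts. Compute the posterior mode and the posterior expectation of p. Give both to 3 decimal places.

Posterior: Beta(6+19, 1+0) = Beta(25, 1).
Since β = 1 ≤ 1 and α > 1, the Beta density is monotone increasing on [0,1]; the mode is at 1.
Mean = 25/(25+1) = 0.962.

MAP = 1.000; posterior mean = 0.962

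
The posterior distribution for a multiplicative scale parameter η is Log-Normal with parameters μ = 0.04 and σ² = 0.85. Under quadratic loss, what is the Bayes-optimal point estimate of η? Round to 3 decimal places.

Mode = exp(μ − σ²) = exp(-0.81) = 0.445.
Mean = exp(μ + σ²/2) = exp(0.465) = 1.592.
Quadratic loss ⇒ the optimal estimator is the posterior mean.

1.592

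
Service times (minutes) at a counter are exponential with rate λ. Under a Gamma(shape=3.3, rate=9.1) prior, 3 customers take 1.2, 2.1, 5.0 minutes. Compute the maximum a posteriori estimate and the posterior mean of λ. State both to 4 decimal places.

Σ times = 8.3. Posterior: Gamma(shape = 3.3+3 = 6.3, rate = 9.1+8.3 = 17.4).
Mode = (α−1)/β = 5.3/17.4 = 0.3046.
Mean = α/β = 6.3/17.4 = 0.3621.
The mean is pulled above the mode by the posterior's right skew.

MAP = 0.3046; posterior mean = 0.3621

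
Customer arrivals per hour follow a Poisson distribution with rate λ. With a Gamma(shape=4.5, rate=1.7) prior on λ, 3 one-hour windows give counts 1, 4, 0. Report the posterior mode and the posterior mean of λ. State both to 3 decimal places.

MAP = 1.809, posterior mean = 2.021

Σ counts = 5. Posterior: Gamma(shape = 4.5+5 = 9.5, rate = 1.7+3 = 4.7).
Mode = (α−1)/β = 8.5/4.7 = 1.809.
Mean = α/β = 9.5/4.7 = 2.021.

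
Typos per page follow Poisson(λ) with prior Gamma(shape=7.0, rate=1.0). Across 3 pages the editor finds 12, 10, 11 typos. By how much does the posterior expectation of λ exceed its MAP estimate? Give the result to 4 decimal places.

0.2500

Σ counts = 33. Posterior: Gamma(shape = 7.0+33 = 40.0, rate = 1.0+3 = 4.0).
Mode = (α−1)/β = 39.0/4.0 = 9.7500.
Mean = α/β = 40.0/4.0 = 10.0000.
Difference = 10.0000 − 9.7500 = 0.2500.
The posterior is right-skewed, so the mean exceeds the mode.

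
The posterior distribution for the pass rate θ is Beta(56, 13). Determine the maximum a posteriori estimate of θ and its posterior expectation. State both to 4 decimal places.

Mode = (56−1)/(56+13−2) = 55/67 = 0.8209.
Mean = 56/(56+13) = 56/69 = 0.8116.
The mean is pulled below the mode by the posterior's left skew.

maximum a posteriori estimate = 0.8209, posterior expectation = 0.8116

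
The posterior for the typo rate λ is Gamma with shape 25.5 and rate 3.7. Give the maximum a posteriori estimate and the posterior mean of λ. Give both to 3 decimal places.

λ_MAP = 6.622, E[λ|data] = 6.892

Mode = (α−1)/β = 24.5/3.7 = 6.622.
Mean = α/β = 25.5/3.7 = 6.892.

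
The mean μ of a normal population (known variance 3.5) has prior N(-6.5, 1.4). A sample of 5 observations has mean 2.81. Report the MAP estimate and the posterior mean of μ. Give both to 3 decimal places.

MAP = -0.293; posterior mean = -0.293

Posterior for μ is Normal. Precision-weighted mean: (1/1.4·-6.5 + 5/3.5·2.81) / (1/1.4 + 5/3.5) = -0.293.
A Normal posterior is symmetric, so mode = mean.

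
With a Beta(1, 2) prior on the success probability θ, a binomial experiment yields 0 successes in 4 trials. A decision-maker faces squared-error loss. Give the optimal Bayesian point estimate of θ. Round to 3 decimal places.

Posterior: Beta(1+0, 2+4) = Beta(1, 6).
Since α = 1 ≤ 1 and β > 1, the Beta density is monotone decreasing on [0,1]; the mode is at 0.
Mean = 1/(1+6) = 0.143.
Squared-error loss ⇒ the optimal estimator is the posterior mean.

0.143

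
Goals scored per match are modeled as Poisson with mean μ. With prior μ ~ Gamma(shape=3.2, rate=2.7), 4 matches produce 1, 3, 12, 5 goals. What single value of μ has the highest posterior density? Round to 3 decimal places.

3.463

Σ counts = 21. Posterior: Gamma(shape = 3.2+21 = 24.2, rate = 2.7+4 = 6.7).
Mode = (α−1)/β = 23.2/6.7 = 3.463.
Mean = α/β = 24.2/6.7 = 3.612.
This is the posterior mode — the MAP estimate.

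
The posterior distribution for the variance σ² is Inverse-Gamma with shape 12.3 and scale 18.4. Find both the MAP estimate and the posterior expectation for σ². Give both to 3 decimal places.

MAP: 1.383. Posterior mean: 1.628.

Mode = β/(α+1) = 18.4/13.3 = 1.383.
Mean = β/(α−1) = 18.4/11.3 = 1.628.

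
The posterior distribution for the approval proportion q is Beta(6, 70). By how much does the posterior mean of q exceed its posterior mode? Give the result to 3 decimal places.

0.011

Mode = (6−1)/(6+70−2) = 5/74 = 0.068.
Mean = 6/(6+70) = 6/76 = 0.079.
Difference = 0.079 − 0.068 = 0.011.
Right-skewed posterior ⇒ mode < mean.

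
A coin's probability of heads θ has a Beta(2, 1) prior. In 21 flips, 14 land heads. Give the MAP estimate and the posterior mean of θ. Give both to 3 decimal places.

MAP = 0.682, posterior mean = 0.667

Posterior: Beta(2+14, 1+7) = Beta(16, 8).
Mode = (16−1)/(16+8−2) = 15/22 = 0.682.
Mean = 16/(16+8) = 16/24 = 0.667.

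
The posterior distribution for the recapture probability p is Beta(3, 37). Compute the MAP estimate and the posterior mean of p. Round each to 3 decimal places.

MAP = 0.053, posterior mean = 0.075

Mode = (3−1)/(3+37−2) = 2/38 = 0.053.
Mean = 3/(3+37) = 3/40 = 0.075.
Right-skewed posterior ⇒ mode < mean.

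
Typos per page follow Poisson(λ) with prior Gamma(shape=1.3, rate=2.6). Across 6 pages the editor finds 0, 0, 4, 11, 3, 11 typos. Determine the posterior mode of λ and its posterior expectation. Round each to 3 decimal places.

MAP: 3.407. Posterior mean: 3.523.

Σ counts = 29. Posterior: Gamma(shape = 1.3+29 = 30.3, rate = 2.6+6 = 8.6).
Mode = (α−1)/β = 29.3/8.6 = 3.407.
Mean = α/β = 30.3/8.6 = 3.523.
The mean is pulled above the mode by the posterior's right skew.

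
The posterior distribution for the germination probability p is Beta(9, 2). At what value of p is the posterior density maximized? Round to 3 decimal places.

Mode = (9−1)/(9+2−2) = 8/9 = 0.889.
Mean = 9/(9+2) = 9/11 = 0.818.
This is the posterior mode — the MAP estimate.

0.889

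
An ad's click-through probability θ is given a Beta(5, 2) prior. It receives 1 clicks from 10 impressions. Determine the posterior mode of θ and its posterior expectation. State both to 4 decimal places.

Posterior: Beta(5+1, 2+9) = Beta(6, 11).
Mode = (6−1)/(6+11−2) = 5/15 = 0.3333.
Mean = 6/(6+11) = 6/17 = 0.3529.
Right-skewed posterior ⇒ mode < mean.

MAP: 0.3333. Posterior mean: 0.3529.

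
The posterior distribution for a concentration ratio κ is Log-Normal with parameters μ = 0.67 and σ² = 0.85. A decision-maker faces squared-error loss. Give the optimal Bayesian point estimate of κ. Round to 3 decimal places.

2.989

Mode = exp(μ − σ²) = exp(-0.18) = 0.835.
Mean = exp(μ + σ²/2) = exp(1.095) = 2.989.
Squared-error loss ⇒ the optimal estimator is the posterior mean.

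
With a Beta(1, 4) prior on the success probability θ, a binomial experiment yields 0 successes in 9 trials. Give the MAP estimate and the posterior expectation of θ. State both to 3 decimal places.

MAP = 0.000, posterior mean = 0.071

Posterior: Beta(1+0, 4+9) = Beta(1, 13).
Since α = 1 ≤ 1 and β > 1, the Beta density is monotone decreasing on [0,1]; the mode is at 0.
Mean = 1/(1+13) = 0.071.
Mean > mode: the posterior has a right tail.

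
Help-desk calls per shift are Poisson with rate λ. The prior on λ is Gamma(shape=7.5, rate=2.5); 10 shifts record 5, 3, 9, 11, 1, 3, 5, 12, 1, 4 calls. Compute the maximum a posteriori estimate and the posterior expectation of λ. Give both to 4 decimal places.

Σ counts = 54. Posterior: Gamma(shape = 7.5+54 = 61.5, rate = 2.5+10 = 12.5).
Mode = (α−1)/β = 60.5/12.5 = 4.8400.
Mean = α/β = 61.5/12.5 = 4.9200.

λ_MAP = 4.8400, E[λ|data] = 4.9200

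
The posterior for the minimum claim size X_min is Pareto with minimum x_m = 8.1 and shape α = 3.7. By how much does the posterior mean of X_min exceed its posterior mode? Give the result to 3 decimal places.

3.000

The Pareto density is strictly decreasing on [x_m, ∞), so the mode is x_m = 8.100.
Mean = α·x_m/(α−1) = 3.7·8.1/2.7 = 11.100.
Difference = 11.100 − 8.100 = 3.000.
Mean > mode: the posterior has a right tail.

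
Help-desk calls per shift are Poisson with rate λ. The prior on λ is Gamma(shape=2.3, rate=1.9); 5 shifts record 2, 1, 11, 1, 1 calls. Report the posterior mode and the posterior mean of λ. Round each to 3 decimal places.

Σ counts = 16. Posterior: Gamma(shape = 2.3+16 = 18.3, rate = 1.9+5 = 6.9).
Mode = (α−1)/β = 17.3/6.9 = 2.507.
Mean = α/β = 18.3/6.9 = 2.652.
The posterior is right-skewed, so the mean exceeds the mode.

MAP = 2.507; posterior mean = 2.652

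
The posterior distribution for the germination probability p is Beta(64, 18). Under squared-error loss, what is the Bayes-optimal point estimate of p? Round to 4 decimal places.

0.7805

Mode = (64−1)/(64+18−2) = 63/80 = 0.7875.
Mean = 64/(64+18) = 64/82 = 0.7805.
Squared-error loss ⇒ the optimal estimator is the posterior mean.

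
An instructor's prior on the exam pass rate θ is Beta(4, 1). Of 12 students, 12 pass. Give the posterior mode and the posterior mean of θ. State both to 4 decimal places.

Posterior: Beta(4+12, 1+0) = Beta(16, 1).
Since β = 1 ≤ 1 and α > 1, the Beta density is monotone increasing on [0,1]; the mode is at 1.
Mean = 16/(16+1) = 0.9412.

MAP = 1.0000; posterior mean = 0.9412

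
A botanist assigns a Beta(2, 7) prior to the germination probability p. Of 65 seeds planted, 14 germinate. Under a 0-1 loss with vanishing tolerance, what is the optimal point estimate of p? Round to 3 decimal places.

0.208

Posterior: Beta(2+14, 7+51) = Beta(16, 58).
Mode = (16−1)/(16+58−2) = 15/72 = 0.208.
Mean = 16/(16+58) = 16/74 = 0.216.
This is the posterior mode — the MAP estimate.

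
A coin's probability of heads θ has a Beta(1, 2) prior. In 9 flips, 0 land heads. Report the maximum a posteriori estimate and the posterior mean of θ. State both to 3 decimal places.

θ_MAP = 0.000, E[θ|data] = 0.083

Posterior: Beta(1+0, 2+9) = Beta(1, 11).
Since α = 1 ≤ 1 and β > 1, the Beta density is monotone decreasing on [0,1]; the mode is at 0.
Mean = 1/(1+11) = 0.083.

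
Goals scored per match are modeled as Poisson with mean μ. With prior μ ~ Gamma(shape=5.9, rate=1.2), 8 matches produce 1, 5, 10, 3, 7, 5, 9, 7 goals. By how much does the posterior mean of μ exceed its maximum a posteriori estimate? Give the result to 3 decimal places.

0.109

Σ counts = 47. Posterior: Gamma(shape = 5.9+47 = 52.9, rate = 1.2+8 = 9.2).
Mode = (α−1)/β = 51.9/9.2 = 5.641.
Mean = α/β = 52.9/9.2 = 5.750.
Difference = 5.750 − 5.641 = 0.109.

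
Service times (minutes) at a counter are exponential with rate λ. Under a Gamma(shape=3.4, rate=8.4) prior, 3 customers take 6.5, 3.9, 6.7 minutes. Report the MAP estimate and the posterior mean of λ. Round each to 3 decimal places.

Σ times = 17.1. Posterior: Gamma(shape = 3.4+3 = 6.4, rate = 8.4+17.1 = 25.5).
Mode = (α−1)/β = 5.4/25.5 = 0.212.
Mean = α/β = 6.4/25.5 = 0.251.

λ_MAP = 0.212, E[λ|data] = 0.251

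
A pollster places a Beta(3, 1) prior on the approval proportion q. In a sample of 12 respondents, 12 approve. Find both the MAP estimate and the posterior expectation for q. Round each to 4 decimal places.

MAP = 1.0000, posterior mean = 0.9375

Posterior: Beta(3+12, 1+0) = Beta(15, 1).
Since β = 1 ≤ 1 and α > 1, the Beta density is monotone increasing on [0,1]; the mode is at 1.
Mean = 15/(15+1) = 0.9375.
The posterior is left-skewed, so the mode exceeds the mean.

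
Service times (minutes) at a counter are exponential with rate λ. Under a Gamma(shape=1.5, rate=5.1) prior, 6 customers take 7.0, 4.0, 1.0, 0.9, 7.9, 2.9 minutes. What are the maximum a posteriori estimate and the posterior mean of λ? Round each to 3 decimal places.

MAP = 0.226, posterior mean = 0.260

Σ times = 23.7. Posterior: Gamma(shape = 1.5+6 = 7.5, rate = 5.1+23.7 = 28.8).
Mode = (α−1)/β = 6.5/28.8 = 0.226.
Mean = α/β = 7.5/28.8 = 0.260.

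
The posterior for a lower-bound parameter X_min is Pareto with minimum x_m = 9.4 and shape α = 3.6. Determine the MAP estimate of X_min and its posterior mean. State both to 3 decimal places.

MAP estimate = 9.400, posterior mean = 13.015

The Pareto density is strictly decreasing on [x_m, ∞), so the mode is x_m = 9.400.
Mean = α·x_m/(α−1) = 3.6·9.4/2.6 = 13.015.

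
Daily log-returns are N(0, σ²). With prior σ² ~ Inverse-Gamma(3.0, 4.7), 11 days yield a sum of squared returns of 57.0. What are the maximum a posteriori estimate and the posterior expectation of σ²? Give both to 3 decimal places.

Posterior: Inverse-Gamma(shape = 3.0+11/2 = 8.5, scale = 4.7+57.0/2 = 33.2).
Mode = β/(α+1) = 33.2/9.5 = 3.495.
Mean = β/(α−1) = 33.2/7.5 = 4.427.
Right-skewed posterior ⇒ mode < mean.

maximum a posteriori estimate = 3.495, posterior expectation = 4.427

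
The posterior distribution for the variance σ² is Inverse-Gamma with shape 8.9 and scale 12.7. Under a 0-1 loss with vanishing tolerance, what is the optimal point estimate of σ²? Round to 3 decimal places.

1.283

Mode = β/(α+1) = 12.7/9.9 = 1.283.
Mean = β/(α−1) = 12.7/7.9 = 1.608.
This is the posterior mode — the MAP estimate.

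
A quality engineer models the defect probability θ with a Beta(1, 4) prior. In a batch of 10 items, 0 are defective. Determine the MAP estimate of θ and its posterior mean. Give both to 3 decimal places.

Posterior: Beta(1+0, 4+10) = Beta(1, 14).
Since α = 1 ≤ 1 and β > 1, the Beta density is monotone decreasing on [0,1]; the mode is at 0.
Mean = 1/(1+14) = 0.067.
The posterior is right-skewed, so the mean exceeds the mode.

MAP = 0.000, posterior mean = 0.067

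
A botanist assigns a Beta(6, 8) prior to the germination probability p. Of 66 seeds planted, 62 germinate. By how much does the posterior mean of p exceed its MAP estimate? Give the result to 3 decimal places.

-0.009

Posterior: Beta(6+62, 8+4) = Beta(68, 12).
Mode = (68−1)/(68+12−2) = 67/78 = 0.859.
Mean = 68/(68+12) = 68/80 = 0.850.
Difference = 0.850 − 0.859 = -0.009.
The posterior is left-skewed, so the mode exceeds the mean.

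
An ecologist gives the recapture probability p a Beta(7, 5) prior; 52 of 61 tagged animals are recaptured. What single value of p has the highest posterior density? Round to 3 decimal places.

0.817

Posterior: Beta(7+52, 5+9) = Beta(59, 14).
Mode = (59−1)/(59+14−2) = 58/71 = 0.817.
Mean = 59/(59+14) = 59/73 = 0.808.
This is the posterior mode — the MAP estimate.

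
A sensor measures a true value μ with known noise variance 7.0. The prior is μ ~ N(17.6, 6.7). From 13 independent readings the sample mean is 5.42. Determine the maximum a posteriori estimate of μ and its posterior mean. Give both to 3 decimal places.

MAP = 6.326, posterior mean = 6.326

Posterior for μ is Normal. Precision-weighted mean: (1/6.7·17.6 + 13/7.0·5.42) / (1/6.7 + 13/7.0) = 6.326.
A Normal posterior is symmetric, so mode = mean.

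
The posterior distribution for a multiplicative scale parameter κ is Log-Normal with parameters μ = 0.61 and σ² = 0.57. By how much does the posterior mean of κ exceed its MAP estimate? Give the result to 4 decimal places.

1.4065

Mode = exp(μ − σ²) = exp(0.04) = 1.0408.
Mean = exp(μ + σ²/2) = exp(0.895) = 2.4473.
Difference = 2.4473 − 1.0408 = 1.4065.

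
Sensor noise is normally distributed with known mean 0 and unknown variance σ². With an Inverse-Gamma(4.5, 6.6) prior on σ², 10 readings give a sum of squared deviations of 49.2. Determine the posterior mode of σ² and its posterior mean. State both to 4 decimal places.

posterior mode = 2.9714, posterior mean = 3.6706

Posterior: Inverse-Gamma(shape = 4.5+10/2 = 9.5, scale = 6.6+49.2/2 = 31.2).
Mode = β/(α+1) = 31.2/10.5 = 2.9714.
Mean = β/(α−1) = 31.2/8.5 = 3.6706.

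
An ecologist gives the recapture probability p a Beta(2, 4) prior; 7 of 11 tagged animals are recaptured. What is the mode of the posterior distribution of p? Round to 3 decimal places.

Posterior: Beta(2+7, 4+4) = Beta(9, 8).
Mode = (9−1)/(9+8−2) = 8/15 = 0.533.
Mean = 9/(9+8) = 9/17 = 0.529.
This is the posterior mode — the MAP estimate.

0.533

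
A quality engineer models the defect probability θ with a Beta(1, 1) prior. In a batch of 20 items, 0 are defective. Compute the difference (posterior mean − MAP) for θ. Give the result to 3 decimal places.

Posterior: Beta(1+0, 1+20) = Beta(1, 21).
Since α = 1 ≤ 1 and β > 1, the Beta density is monotone decreasing on [0,1]; the mode is at 0.
Mean = 1/(1+21) = 0.045.
Difference = 0.045 − 0.000 = 0.045.
The posterior is right-skewed, so the mean exceeds the mode.

0.045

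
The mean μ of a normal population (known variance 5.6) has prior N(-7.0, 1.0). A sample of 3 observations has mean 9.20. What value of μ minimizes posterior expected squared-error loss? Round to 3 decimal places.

Posterior for μ is Normal. Precision-weighted mean: (1/1.0·-7.0 + 3/5.6·9.20) / (1/1.0 + 3/5.6) = -1.349.
A Normal posterior is symmetric, so mode = mean.
Squared-error loss ⇒ the optimal estimator is the posterior mean.

-1.349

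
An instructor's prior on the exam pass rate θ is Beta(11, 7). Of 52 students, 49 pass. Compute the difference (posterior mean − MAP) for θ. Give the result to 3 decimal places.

Posterior: Beta(11+49, 7+3) = Beta(60, 10).
Mode = (60−1)/(60+10−2) = 59/68 = 0.868.
Mean = 60/(60+10) = 60/70 = 0.857.
Difference = 0.857 − 0.868 = -0.011.

-0.011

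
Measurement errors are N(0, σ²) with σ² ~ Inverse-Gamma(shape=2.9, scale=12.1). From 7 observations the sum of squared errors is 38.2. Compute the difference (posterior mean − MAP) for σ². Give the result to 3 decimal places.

Posterior: Inverse-Gamma(shape = 2.9+7/2 = 6.4, scale = 12.1+38.2/2 = 31.2).
Mode = β/(α+1) = 31.2/7.4 = 4.216.
Mean = β/(α−1) = 31.2/5.4 = 5.778.
Difference = 5.778 − 4.216 = 1.562.

1.562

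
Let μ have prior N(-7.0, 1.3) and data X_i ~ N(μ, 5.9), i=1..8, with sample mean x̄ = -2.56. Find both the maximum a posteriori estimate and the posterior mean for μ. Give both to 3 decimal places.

μ_MAP = -4.167, E[μ|data] = -4.167

Posterior for μ is Normal. Precision-weighted mean: (1/1.3·-7.0 + 8/5.9·-2.56) / (1/1.3 + 8/5.9) = -4.167.
A Normal posterior is symmetric, so mode = mean.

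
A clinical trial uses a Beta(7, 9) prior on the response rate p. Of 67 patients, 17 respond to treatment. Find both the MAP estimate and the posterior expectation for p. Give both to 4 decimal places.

MAP = 0.2840; posterior mean = 0.2892

Posterior: Beta(7+17, 9+50) = Beta(24, 59).
Mode = (24−1)/(24+59−2) = 23/81 = 0.2840.
Mean = 24/(24+59) = 24/83 = 0.2892.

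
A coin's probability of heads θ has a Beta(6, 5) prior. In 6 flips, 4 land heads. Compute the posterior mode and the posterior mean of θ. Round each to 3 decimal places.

MAP = 0.600, posterior mean = 0.588

Posterior: Beta(6+4, 5+2) = Beta(10, 7).
Mode = (10−1)/(10+7−2) = 9/15 = 0.600.
Mean = 10/(10+7) = 10/17 = 0.588.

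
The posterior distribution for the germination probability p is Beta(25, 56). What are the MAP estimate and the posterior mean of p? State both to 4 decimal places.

Mode = (25−1)/(25+56−2) = 24/79 = 0.3038.
Mean = 25/(25+56) = 25/81 = 0.3086.

MAP: 0.3038. Posterior mean: 0.3086.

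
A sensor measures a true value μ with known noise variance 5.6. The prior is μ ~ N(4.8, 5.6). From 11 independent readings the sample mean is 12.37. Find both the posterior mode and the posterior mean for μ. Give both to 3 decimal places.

MAP: 11.739. Posterior mean: 11.739.

Posterior for μ is Normal. Precision-weighted mean: (1/5.6·4.8 + 11/5.6·12.37) / (1/5.6 + 11/5.6) = 11.739.
A Normal posterior is symmetric, so mode = mean.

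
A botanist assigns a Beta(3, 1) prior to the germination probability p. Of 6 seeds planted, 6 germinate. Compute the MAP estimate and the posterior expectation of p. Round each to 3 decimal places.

MAP = 1.000; posterior mean = 0.900

Posterior: Beta(3+6, 1+0) = Beta(9, 1).
Since β = 1 ≤ 1 and α > 1, the Beta density is monotone increasing on [0,1]; the mode is at 1.
Mean = 9/(9+1) = 0.900.
Left-skewed posterior ⇒ mean < mode.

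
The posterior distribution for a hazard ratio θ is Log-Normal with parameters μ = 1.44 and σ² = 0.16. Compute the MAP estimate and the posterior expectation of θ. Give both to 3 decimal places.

Mode = exp(μ − σ²) = exp(1.28) = 3.597.
Mean = exp(μ + σ²/2) = exp(1.520) = 4.572.

MAP estimate = 3.597, posterior expectation = 4.572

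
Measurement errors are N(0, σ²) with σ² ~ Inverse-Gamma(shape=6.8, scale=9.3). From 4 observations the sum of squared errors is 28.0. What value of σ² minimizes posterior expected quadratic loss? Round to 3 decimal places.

2.987

Posterior: Inverse-Gamma(shape = 6.8+4/2 = 8.8, scale = 9.3+28.0/2 = 23.3).
Mode = β/(α+1) = 23.3/9.8 = 2.378.
Mean = β/(α−1) = 23.3/7.8 = 2.987.
Quadratic loss ⇒ the optimal estimator is the posterior mean.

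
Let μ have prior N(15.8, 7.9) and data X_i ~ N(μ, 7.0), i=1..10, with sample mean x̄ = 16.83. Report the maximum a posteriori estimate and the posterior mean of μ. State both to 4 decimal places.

Posterior for μ is Normal. Precision-weighted mean: (1/7.9·15.8 + 10/7.0·16.83) / (1/7.9 + 10/7.0) = 16.7462.
A Normal posterior is symmetric, so mode = mean.

μ_MAP = 16.7462, E[μ|data] = 16.7462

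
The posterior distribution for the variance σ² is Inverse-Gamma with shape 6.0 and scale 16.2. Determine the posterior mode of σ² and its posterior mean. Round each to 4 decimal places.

MAP = 2.3143; posterior mean = 3.2400

Mode = β/(α+1) = 16.2/7.0 = 2.3143.
Mean = β/(α−1) = 16.2/5.0 = 3.2400.
Mean > mode: the posterior has a right tail.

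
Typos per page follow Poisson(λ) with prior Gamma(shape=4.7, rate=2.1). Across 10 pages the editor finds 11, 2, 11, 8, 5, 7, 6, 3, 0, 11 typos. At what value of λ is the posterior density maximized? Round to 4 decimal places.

5.5950

Σ counts = 64. Posterior: Gamma(shape = 4.7+64 = 68.7, rate = 2.1+10 = 12.1).
Mode = (α−1)/β = 67.7/12.1 = 5.5950.
Mean = α/β = 68.7/12.1 = 5.6777.
This is the posterior mode — the MAP estimate.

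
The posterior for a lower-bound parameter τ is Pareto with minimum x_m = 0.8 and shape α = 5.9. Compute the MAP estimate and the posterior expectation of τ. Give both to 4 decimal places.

MAP estimate = 0.8000, posterior expectation = 0.9633

The Pareto density is strictly decreasing on [x_m, ∞), so the mode is x_m = 0.8000.
Mean = α·x_m/(α−1) = 5.9·0.8/4.9 = 0.9633.
Right-skewed posterior ⇒ mode < mean.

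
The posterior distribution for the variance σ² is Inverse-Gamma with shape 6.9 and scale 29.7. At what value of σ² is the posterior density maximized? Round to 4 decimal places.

Mode = β/(α+1) = 29.7/7.9 = 3.7595.
Mean = β/(α−1) = 29.7/5.9 = 5.0339.
This is the posterior mode — the MAP estimate.

3.7595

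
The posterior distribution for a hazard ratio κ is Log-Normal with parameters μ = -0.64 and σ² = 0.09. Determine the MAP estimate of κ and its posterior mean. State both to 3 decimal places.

MAP = 0.482, posterior mean = 0.552

Mode = exp(μ − σ²) = exp(-0.73) = 0.482.
Mean = exp(μ + σ²/2) = exp(-0.595) = 0.552.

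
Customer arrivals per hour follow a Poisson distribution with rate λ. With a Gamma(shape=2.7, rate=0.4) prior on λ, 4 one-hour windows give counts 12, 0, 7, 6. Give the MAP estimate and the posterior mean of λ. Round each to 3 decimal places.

MAP = 6.068, posterior mean = 6.295

Σ counts = 25. Posterior: Gamma(shape = 2.7+25 = 27.7, rate = 0.4+4 = 4.4).
Mode = (α−1)/β = 26.7/4.4 = 6.068.
Mean = α/β = 27.7/4.4 = 6.295.
Mean > mode: the posterior has a right tail.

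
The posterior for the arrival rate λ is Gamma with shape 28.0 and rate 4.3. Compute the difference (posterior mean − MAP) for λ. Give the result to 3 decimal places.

0.233

Mode = (α−1)/β = 27.0/4.3 = 6.279.
Mean = α/β = 28.0/4.3 = 6.512.
Difference = 6.512 − 6.279 = 0.233.
Right-skewed posterior ⇒ mode < mean.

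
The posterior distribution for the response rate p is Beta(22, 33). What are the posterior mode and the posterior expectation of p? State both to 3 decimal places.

Mode = (22−1)/(22+33−2) = 21/53 = 0.396.
Mean = 22/(22+33) = 22/55 = 0.400.

MAP = 0.396; posterior mean = 0.400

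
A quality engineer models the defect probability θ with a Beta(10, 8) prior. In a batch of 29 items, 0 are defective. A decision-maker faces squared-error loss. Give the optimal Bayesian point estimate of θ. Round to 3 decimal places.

Posterior: Beta(10+0, 8+29) = Beta(10, 37).
Mode = (10−1)/(10+37−2) = 9/45 = 0.200.
Mean = 10/(10+37) = 10/47 = 0.213.
Squared-error loss ⇒ the optimal estimator is the posterior mean.

0.213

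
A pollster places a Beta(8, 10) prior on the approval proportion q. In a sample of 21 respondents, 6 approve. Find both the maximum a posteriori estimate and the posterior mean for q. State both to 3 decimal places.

Posterior: Beta(8+6, 10+15) = Beta(14, 25).
Mode = (14−1)/(14+25−2) = 13/37 = 0.351.
Mean = 14/(14+25) = 14/39 = 0.359.

maximum a posteriori estimate = 0.351, posterior mean = 0.359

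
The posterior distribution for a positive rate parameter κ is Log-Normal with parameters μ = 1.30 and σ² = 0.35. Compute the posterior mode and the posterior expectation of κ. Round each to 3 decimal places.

Mode = exp(μ − σ²) = exp(0.95) = 2.586.
Mean = exp(μ + σ²/2) = exp(1.475) = 4.371.
The mean is pulled above the mode by the posterior's right skew.

κ_MAP = 2.586, E[κ|data] = 4.371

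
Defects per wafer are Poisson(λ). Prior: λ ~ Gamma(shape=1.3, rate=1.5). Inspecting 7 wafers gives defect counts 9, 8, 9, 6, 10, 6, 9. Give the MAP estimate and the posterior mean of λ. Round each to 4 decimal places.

Σ counts = 57. Posterior: Gamma(shape = 1.3+57 = 58.3, rate = 1.5+7 = 8.5).
Mode = (α−1)/β = 57.3/8.5 = 6.7412.
Mean = α/β = 58.3/8.5 = 6.8588.

MAP = 6.7412; posterior mean = 6.8588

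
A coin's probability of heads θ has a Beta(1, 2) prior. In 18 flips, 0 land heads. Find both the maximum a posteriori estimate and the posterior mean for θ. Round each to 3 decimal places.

Posterior: Beta(1+0, 2+18) = Beta(1, 20).
Since α = 1 ≤ 1 and β > 1, the Beta density is monotone decreasing on [0,1]; the mode is at 0.
Mean = 1/(1+20) = 0.048.
The posterior is right-skewed, so the mean exceeds the mode.

MAP = 0.000; posterior mean = 0.048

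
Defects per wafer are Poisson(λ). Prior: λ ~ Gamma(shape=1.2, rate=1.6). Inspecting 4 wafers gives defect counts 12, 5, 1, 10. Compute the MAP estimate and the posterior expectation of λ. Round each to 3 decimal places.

Σ counts = 28. Posterior: Gamma(shape = 1.2+28 = 29.2, rate = 1.6+4 = 5.6).
Mode = (α−1)/β = 28.2/5.6 = 5.036.
Mean = α/β = 29.2/5.6 = 5.214.

λ_MAP = 5.036, E[λ|data] = 5.214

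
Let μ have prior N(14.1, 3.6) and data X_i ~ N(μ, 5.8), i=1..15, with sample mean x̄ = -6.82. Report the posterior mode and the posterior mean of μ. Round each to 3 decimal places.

Posterior for μ is Normal. Precision-weighted mean: (1/3.6·14.1 + 15/5.8·-6.82) / (1/3.6 + 15/5.8) = -4.791.
A Normal posterior is symmetric, so mode = mean.

MAP = -4.791, posterior mean = -4.791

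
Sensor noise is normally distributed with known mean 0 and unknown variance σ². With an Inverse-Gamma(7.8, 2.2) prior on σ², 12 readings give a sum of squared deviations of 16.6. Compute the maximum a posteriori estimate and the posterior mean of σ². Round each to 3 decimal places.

MAP: 0.709. Posterior mean: 0.820.

Posterior: Inverse-Gamma(shape = 7.8+12/2 = 13.8, scale = 2.2+16.6/2 = 10.5).
Mode = β/(α+1) = 10.5/14.8 = 0.709.
Mean = β/(α−1) = 10.5/12.8 = 0.820.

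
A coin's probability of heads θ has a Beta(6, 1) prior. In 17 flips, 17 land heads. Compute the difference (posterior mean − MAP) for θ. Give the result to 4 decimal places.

Posterior: Beta(6+17, 1+0) = Beta(23, 1).
Since β = 1 ≤ 1 and α > 1, the Beta density is monotone increasing on [0,1]; the mode is at 1.
Mean = 23/(23+1) = 0.9583.
Difference = 0.9583 − 1.0000 = -0.0417.
Mode > mean: the posterior has a left tail.

-0.0417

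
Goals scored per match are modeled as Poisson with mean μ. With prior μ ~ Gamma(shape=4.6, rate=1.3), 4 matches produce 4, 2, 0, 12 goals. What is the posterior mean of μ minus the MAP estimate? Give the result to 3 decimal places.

0.189

Σ counts = 18. Posterior: Gamma(shape = 4.6+18 = 22.6, rate = 1.3+4 = 5.3).
Mode = (α−1)/β = 21.6/5.3 = 4.075.
Mean = α/β = 22.6/5.3 = 4.264.
Difference = 4.264 − 4.075 = 0.189.
The posterior is right-skewed, so the mean exceeds the mode.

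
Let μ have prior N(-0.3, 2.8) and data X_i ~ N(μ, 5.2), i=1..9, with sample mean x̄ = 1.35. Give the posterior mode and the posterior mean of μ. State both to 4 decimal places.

Posterior for μ is Normal. Precision-weighted mean: (1/2.8·-0.3 + 9/5.2·1.35) / (1/2.8 + 9/5.2) = 1.0678.
A Normal posterior is symmetric, so mode = mean.

MAP = 1.0678, posterior mean = 1.0678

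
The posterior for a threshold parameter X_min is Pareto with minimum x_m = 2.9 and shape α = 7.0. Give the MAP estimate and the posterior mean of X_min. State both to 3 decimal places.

The Pareto density is strictly decreasing on [x_m, ∞), so the mode is x_m = 2.900.
Mean = α·x_m/(α−1) = 7.0·2.9/6.0 = 3.383.

MAP = 2.900; posterior mean = 3.383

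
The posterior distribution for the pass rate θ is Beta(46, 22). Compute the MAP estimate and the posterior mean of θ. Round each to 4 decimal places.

MAP: 0.6818. Posterior mean: 0.6765.

Mode = (46−1)/(46+22−2) = 45/66 = 0.6818.
Mean = 46/(46+22) = 46/68 = 0.6765.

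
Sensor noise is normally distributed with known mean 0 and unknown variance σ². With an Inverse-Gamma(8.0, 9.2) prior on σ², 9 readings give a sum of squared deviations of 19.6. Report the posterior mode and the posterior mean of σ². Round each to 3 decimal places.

MAP = 1.407; posterior mean = 1.652

Posterior: Inverse-Gamma(shape = 8.0+9/2 = 12.5, scale = 9.2+19.6/2 = 19.0).
Mode = β/(α+1) = 19.0/13.5 = 1.407.
Mean = β/(α−1) = 19.0/11.5 = 1.652.
The posterior is right-skewed, so the mean exceeds the mode.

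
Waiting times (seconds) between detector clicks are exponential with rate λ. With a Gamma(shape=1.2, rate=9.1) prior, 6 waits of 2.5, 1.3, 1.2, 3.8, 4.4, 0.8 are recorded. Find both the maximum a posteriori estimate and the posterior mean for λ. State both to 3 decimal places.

MAP: 0.268. Posterior mean: 0.312.

Σ times = 14.0. Posterior: Gamma(shape = 1.2+6 = 7.2, rate = 9.1+14.0 = 23.1).
Mode = (α−1)/β = 6.2/23.1 = 0.268.
Mean = α/β = 7.2/23.1 = 0.312.
The posterior is right-skewed, so the mean exceeds the mode.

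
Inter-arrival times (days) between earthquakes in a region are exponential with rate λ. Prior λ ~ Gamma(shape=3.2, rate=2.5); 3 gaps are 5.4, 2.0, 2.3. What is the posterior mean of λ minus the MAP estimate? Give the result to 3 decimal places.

Σ times = 9.7. Posterior: Gamma(shape = 3.2+3 = 6.2, rate = 2.5+9.7 = 12.2).
Mode = (α−1)/β = 5.2/12.2 = 0.426.
Mean = α/β = 6.2/12.2 = 0.508.
Difference = 0.508 − 0.426 = 0.082.

0.082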